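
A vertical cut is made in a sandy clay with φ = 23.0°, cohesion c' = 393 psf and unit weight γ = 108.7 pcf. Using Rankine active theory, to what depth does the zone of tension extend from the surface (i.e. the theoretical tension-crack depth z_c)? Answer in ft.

10.9 ft

K_a = tan²(45° − 23.0°/2) = 0.4381; √K_a = 0.6619.
The active pressure is zero where K_a γ z = 2c√K_a, so z_c = 2c/(γ√K_a) = 2×393/(108.7×0.6619) = 10.92 ft.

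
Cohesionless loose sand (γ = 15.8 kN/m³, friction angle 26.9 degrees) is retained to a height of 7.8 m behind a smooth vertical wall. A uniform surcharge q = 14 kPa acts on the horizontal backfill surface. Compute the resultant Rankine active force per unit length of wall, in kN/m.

K_a = tan²(45° − φ/2) = 0.3770.
Soil triangle: ½ K_a γ H² = 0.5×0.3770×15.8×7.8² = 181.2 kN/m.
Surcharge rectangle: K_a q H = 0.3770×14×7.8 = 41.17 kN/m.
Total = 181.2 + 41.17 = 222.4 kN/m.

222 kN/m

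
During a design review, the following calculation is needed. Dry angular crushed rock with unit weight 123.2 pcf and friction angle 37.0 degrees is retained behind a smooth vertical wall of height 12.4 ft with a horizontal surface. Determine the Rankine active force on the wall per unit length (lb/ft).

2350 lb/ft

K_a = tan²(45° − φ/2) = 0.2486.
P_a = ½ K_a γ H² = 0.5 × 0.2486 × 123.2 × 12.4² = 2354 lb/ft.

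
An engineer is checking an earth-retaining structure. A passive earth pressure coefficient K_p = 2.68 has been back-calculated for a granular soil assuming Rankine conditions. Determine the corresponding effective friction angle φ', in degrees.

K_p = (1+sin φ)/(1−sin φ) ⇒ sin φ = (K_p − 1)/(K_p + 1) = 0.4565.
φ = arcsin(0.4565) = 27.16°.

27.2°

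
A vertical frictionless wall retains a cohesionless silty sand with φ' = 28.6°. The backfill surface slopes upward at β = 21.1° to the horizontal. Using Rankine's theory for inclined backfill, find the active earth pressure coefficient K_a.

K_a = cos β · (cos β − √(cos²β − cos²φ)) / (cos β + √(cos²β − cos²φ)).
cos β = 0.9330, cos φ = 0.8780, √(cos²β − cos²φ) = 0.3155.
K_a = 0.9330 × (0.9330 − 0.3155)/(0.9330 + 0.3155) = 0.4614.

0.461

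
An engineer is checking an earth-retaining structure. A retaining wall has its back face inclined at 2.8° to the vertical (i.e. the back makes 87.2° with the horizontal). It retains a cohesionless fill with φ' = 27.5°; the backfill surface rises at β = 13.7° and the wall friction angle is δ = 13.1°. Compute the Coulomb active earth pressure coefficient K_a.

0.436

K_a = sin²(α+φ) / [sin²α · sin(α−δ) · (1 + √{sin(φ+δ)sin(φ−β) / (sin(α−δ)sin(α+β))})²].
With α = 87.2°, φ = 27.5°, δ = 13.1°, β = 13.7°: K_a = 0.4355.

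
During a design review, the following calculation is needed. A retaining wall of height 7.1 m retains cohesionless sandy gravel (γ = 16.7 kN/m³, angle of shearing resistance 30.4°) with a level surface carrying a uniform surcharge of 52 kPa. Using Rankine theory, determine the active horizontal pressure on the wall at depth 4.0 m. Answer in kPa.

K_a = (1 − sin φ)/(1 + sin φ) = 0.3280.
σ_v = γz + q = 16.7 × 4.0 + 52 = 118.8 kPa.
σ_h = K_a σ_v = 0.3280 × 118.8 = 38.97 kPa.

39.0 kPa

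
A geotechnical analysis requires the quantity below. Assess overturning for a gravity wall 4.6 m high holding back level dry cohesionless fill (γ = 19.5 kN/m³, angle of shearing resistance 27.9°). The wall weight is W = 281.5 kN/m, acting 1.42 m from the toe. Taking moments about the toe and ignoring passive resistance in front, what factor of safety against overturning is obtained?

K_a = tan²(45° − 27.9°/2) = 0.3625.
P_a = ½K_aγH² = 0.5×0.3625×19.5×4.6² = 74.78 kN/m, acting at H/3 = 1.533 m above the base.
Overturning moment M_o = P_a × H/3 = 74.78 × 1.533 = 114.7.
Resisting moment M_r = W × 1.42 = 281.5 × 1.42 = 399.7.
FS_overturning = M_r/M_o = 399.7/114.7 = 3.486.

3.49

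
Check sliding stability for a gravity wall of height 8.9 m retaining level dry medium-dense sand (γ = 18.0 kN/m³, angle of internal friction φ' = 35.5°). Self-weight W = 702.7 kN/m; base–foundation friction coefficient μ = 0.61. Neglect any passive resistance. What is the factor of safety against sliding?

2.27

K_a = tan²(45° − 35.5°/2) = 0.2653.
P_a = ½K_aγH² = 0.5×0.2653×18.0×8.9² = 189.1 kN/m, acting at H/3 = 2.967 m above the base.
FS_sliding = μW / P_a = 0.61×702.7 / 189.1 = 2.267.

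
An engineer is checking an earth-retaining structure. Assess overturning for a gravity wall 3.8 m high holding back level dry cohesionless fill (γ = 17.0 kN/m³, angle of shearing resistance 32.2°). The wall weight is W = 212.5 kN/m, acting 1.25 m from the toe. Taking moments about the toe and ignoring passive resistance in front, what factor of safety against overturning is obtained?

K_a = tan²(45° − 32.2°/2) = 0.3047.
P_a = ½K_aγH² = 0.5×0.3047×17.0×3.8² = 37.40 kN/m, acting at H/3 = 1.267 m above the base.
Overturning moment M_o = P_a × H/3 = 37.40 × 1.267 = 47.38.
Resisting moment M_r = W × 1.25 = 212.5 × 1.25 = 265.6.
FS_overturning = M_r/M_o = 265.6/47.38 = 5.607.

5.61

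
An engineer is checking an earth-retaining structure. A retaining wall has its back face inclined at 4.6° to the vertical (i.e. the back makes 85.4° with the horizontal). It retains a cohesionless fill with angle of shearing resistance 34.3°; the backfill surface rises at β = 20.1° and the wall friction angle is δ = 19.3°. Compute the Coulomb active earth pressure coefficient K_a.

K_a = sin²(α+φ) / [sin²α · sin(α−δ) · (1 + √{sin(φ+δ)sin(φ−β) / (sin(α−δ)sin(α+β))})²].
With α = 85.4°, φ = 34.3°, δ = 19.3°, β = 20.1°: K_a = 0.3826.

0.383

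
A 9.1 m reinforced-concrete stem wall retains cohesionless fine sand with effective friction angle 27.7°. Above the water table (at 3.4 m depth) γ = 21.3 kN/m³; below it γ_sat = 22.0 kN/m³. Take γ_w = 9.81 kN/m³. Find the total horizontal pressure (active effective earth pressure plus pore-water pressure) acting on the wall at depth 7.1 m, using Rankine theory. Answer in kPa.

79.2 kPa

K_a = (1 − sin φ)/(1 + sin φ) = 0.3653.
γ' = 22.0 − 9.81 = 12.19 kN/m³.
Effective vertical stress at 7.1 m: σ'_v = 21.3×3.4 + 12.19×3.70 = 117.5 kPa.
σ'_h = K_a σ'_v = 0.3653 × 117.5 = 42.94 kPa; u = γ_w × 3.70 = 36.30 kPa.
Total σ_h = 42.94 + 36.30 = 79.23 kPa.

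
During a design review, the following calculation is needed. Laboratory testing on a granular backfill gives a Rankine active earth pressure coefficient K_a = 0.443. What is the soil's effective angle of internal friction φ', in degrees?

K_a = tan²(45° − φ/2) ⇒ 45° − φ/2 = arctan(√0.443) = 33.65°.
φ = 2(45° − 33.65°) = 22.71°.

22.7°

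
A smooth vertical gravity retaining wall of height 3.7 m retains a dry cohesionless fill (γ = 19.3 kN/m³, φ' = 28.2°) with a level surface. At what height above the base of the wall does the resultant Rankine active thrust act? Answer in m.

1.23 m

K_a = 0.3582.
The pressure distribution is triangular, so the resultant acts at H/3 above the base = 3.7/3 = 1.233 m.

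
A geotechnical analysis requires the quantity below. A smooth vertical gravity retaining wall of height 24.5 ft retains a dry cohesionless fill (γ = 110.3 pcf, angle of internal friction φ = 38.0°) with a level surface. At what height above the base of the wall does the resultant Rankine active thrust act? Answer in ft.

K_a = 0.2379.
The pressure distribution is triangular, so the resultant acts at H/3 above the base = 24.5/3 = 8.167 ft.

8.17 ft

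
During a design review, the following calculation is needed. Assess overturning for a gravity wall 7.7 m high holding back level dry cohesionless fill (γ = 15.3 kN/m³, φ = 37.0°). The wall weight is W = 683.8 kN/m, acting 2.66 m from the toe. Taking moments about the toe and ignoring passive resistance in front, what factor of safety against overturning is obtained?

6.29

K_a = tan²(45° − 37.0°/2) = 0.2486.
P_a = ½K_aγH² = 0.5×0.2486×15.3×7.7² = 112.7 kN/m, acting at H/3 = 2.567 m above the base.
Overturning moment M_o = P_a × H/3 = 112.7 × 2.567 = 289.4.
Resisting moment M_r = W × 2.66 = 683.8 × 2.66 = 1819.
FS_overturning = M_r/M_o = 1819/289.4 = 6.285.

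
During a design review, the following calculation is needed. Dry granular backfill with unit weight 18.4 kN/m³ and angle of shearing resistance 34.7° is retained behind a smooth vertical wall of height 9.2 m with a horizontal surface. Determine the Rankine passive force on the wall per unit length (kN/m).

K_p = tan²(45° + φ/2) = 3.643.
P_p = ½ K_p γ H² = 0.5 × 3.643 × 18.4 × 9.2² = 2837 kN/m.

2840 kN/m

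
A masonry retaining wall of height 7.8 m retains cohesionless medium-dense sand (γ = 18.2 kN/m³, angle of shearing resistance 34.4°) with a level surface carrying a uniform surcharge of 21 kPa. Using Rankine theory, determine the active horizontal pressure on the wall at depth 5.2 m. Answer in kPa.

32.1 kPa

K_a = (1 − sin φ)/(1 + sin φ) = 0.2780.
σ_v = γz + q = 18.2 × 5.2 + 21 = 115.6 kPa.
σ_h = K_a σ_v = 0.2780 × 115.6 = 32.15 kPa.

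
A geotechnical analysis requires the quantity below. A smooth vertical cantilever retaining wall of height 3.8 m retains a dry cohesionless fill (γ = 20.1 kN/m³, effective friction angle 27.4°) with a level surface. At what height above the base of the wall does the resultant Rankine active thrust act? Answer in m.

K_a = 0.3697.
The pressure distribution is triangular, so the resultant acts at H/3 above the base = 3.8/3 = 1.267 m.

1.27 m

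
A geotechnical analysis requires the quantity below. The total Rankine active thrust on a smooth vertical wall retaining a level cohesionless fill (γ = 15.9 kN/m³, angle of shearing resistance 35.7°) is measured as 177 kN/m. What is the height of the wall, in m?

K_a = 0.2630. P_a = ½ K_a γ H² ⇒ H = √(2P_a/(K_a γ)).
H = √(2×177/(0.2630×15.9)) = 9.201 m.

9.20 m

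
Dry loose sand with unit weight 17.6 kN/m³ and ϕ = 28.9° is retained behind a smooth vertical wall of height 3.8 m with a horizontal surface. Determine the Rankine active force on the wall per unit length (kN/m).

K_a = tan²(45° − φ/2) = 0.3484.
P_a = ½ K_a γ H² = 0.5 × 0.3484 × 17.6 × 3.8² = 44.27 kN/m.

44.3 kN/m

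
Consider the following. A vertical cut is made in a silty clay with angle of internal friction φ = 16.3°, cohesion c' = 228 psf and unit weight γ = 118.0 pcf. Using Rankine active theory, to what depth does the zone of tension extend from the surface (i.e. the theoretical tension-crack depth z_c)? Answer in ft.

5.16 ft

K_a = tan²(45° − 16.3°/2) = 0.5617; √K_a = 0.7495.
The active pressure is zero where K_a γ z = 2c√K_a, so z_c = 2c/(γ√K_a) = 2×228/(118.0×0.7495) = 5.156 ft.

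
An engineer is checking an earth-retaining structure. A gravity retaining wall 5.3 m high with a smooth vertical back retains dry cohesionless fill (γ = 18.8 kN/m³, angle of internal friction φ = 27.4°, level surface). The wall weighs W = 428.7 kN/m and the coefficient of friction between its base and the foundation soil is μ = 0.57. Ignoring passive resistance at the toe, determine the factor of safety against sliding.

2.50

K_a = tan²(45° − 27.4°/2) = 0.3697.
P_a = ½K_aγH² = 0.5×0.3697×18.8×5.3² = 97.61 kN/m, acting at H/3 = 1.767 m above the base.
FS_sliding = μW / P_a = 0.57×428.7 / 97.61 = 2.503.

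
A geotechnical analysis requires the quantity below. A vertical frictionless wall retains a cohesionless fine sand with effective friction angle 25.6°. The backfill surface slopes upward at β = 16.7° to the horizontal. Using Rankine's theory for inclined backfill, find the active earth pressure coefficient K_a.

0.475

K_a = cos β · (cos β − √(cos²β − cos²φ)) / (cos β + √(cos²β − cos²φ)).
cos β = 0.9578, cos φ = 0.9018, √(cos²β − cos²φ) = 0.3227.
K_a = 0.9578 × (0.9578 − 0.3227)/(0.9578 + 0.3227) = 0.4751.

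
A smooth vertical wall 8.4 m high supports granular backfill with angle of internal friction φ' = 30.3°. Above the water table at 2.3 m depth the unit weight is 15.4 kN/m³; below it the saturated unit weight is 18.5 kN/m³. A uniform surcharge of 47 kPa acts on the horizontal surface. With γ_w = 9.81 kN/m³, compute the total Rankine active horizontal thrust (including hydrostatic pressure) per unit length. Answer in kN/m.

450 kN/m

K_a = tan²(45° − φ/2) = 0.3293.
γ' = 18.5 − 9.81 = 8.690 kN/m³. h₂ = H − d_w = 6.1 m.
σ'_h: at surface K_a·q = 15.48; at WT K_a(q+γd_w) = 27.14; at base K_a(q+γd_w+γ'h₂) = 44.60 kPa.
P₁ = ½(15.48+27.14)×2.3 = 49.01; P₂ = ½(27.14+44.60)×6.1 = 218.8; P_w = ½γ_w h₂² = 182.5.
Total = 49.01+218.8+182.5 = 450.3 kN/m.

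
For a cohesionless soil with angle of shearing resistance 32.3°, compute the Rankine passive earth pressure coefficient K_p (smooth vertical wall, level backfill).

3.30

K_p = (1 + sin φ)/(1 − sin φ) = tan²(45° + 32.3°/2) = 3.295.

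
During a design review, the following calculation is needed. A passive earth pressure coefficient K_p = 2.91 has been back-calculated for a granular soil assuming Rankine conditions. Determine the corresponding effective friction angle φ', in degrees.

29.2°

K_p = (1+sin φ)/(1−sin φ) ⇒ sin φ = (K_p − 1)/(K_p + 1) = 0.4885.
φ = arcsin(0.4885) = 29.24°.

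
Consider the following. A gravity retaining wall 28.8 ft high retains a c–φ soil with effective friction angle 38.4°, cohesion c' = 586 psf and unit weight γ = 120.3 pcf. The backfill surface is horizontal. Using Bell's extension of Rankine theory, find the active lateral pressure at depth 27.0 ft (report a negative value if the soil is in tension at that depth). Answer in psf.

192 psf

K_a = (1 − sin φ)/(1 + sin φ) = 0.2337.
σ_a = K_a γ z − 2c√K_a = 0.2337×120.3×27.0 − 2×586×0.4834 = 192.5 psf.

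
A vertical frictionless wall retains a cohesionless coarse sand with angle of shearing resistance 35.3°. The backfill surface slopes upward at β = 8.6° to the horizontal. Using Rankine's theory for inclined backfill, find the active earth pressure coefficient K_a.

K_a = cos β · (cos β − √(cos²β − cos²φ)) / (cos β + √(cos²β − cos²φ)).
cos β = 0.9888, cos φ = 0.8161, √(cos²β − cos²φ) = 0.5582.
K_a = 0.9888 × (0.9888 − 0.5582)/(0.9888 + 0.5582) = 0.2752.

0.275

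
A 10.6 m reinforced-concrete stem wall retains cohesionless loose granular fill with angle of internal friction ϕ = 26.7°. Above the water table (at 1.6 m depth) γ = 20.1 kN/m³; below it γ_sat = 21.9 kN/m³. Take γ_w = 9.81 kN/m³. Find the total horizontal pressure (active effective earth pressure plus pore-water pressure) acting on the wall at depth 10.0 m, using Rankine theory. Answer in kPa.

K_a = (1 − sin φ)/(1 + sin φ) = 0.3800.
γ' = 21.9 − 9.81 = 12.09 kN/m³.
Effective vertical stress at 10.0 m: σ'_v = 20.1×1.6 + 12.09×8.40 = 133.7 kPa.
σ'_h = K_a σ'_v = 0.3800 × 133.7 = 50.81 kPa; u = γ_w × 8.40 = 82.40 kPa.
Total σ_h = 50.81 + 82.40 = 133.2 kPa.

133 kPa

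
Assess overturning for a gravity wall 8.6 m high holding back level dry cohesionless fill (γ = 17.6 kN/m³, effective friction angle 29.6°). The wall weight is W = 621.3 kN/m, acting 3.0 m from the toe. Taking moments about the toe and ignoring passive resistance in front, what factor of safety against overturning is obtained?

2.95

K_a = tan²(45° − 29.6°/2) = 0.3387.
P_a = ½K_aγH² = 0.5×0.3387×17.6×8.6² = 220.5 kN/m, acting at H/3 = 2.867 m above the base.
Overturning moment M_o = P_a × H/3 = 220.5 × 2.867 = 632.0.
Resisting moment M_r = W × 3.0 = 621.3 × 3.0 = 1864.
FS_overturning = M_r/M_o = 1864/632.0 = 2.949.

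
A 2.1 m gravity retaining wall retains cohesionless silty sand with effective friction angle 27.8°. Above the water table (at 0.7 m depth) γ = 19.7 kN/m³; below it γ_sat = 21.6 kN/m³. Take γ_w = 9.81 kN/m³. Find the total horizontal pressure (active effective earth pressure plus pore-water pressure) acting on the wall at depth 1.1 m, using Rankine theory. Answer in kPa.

10.7 kPa

K_a = (1 − sin φ)/(1 + sin φ) = 0.3639.
γ' = 21.6 − 9.81 = 11.79 kN/m³.
Effective vertical stress at 1.1 m: σ'_v = 19.7×0.7 + 11.79×0.400 = 18.51 kPa.
σ'_h = K_a σ'_v = 0.3639 × 18.51 = 6.734 kPa; u = γ_w × 0.400 = 3.924 kPa.
Total σ_h = 6.734 + 3.924 = 10.66 kPa.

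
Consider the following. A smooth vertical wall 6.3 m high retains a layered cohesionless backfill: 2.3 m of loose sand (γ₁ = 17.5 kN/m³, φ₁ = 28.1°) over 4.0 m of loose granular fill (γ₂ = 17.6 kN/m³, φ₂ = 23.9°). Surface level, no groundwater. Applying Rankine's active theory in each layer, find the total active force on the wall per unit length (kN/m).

144 kN/m

K_a1 = tan²(45°−28.1°/2) = 0.3596; K_a2 = tan²(45°−23.9°/2) = 0.4233.
Layer 1: σ at base = K_a1 γ₁ h₁ = 14.47 kPa; P₁ = ½×14.47×2.3 = 16.65.
Layer 2: σ_v at top = γ₁h₁ = 40.25; σ_h top = K_a2×40.25 = 17.04; σ_h base = K_a2×(40.25+17.6×4.0) = 46.84.
P₂ = ½(17.04+46.84)×4.0 = 127.8. Total P_a = 16.65+127.8 = 144.4 kN/m.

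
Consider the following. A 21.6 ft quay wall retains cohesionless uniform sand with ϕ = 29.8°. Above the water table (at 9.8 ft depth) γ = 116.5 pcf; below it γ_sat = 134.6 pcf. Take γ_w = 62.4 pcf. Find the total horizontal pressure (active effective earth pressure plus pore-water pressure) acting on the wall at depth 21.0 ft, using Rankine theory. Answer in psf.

1350 psf

K_a = (1 − sin φ)/(1 + sin φ) = 0.3360.
γ' = 134.6 − 62.4 = 72.20 pcf.
Effective vertical stress at 21.0 ft: σ'_v = 116.5×9.8 + 72.20×11.2 = 1950 psf.
σ'_h = K_a σ'_v = 0.3360 × 1950 = 655.4 psf; u = γ_w × 11.2 = 698.9 psf.
Total σ_h = 655.4 + 698.9 = 1354 psf.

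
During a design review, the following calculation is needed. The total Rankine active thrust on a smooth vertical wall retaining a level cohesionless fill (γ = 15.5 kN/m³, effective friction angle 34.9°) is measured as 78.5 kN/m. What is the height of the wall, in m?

K_a = 0.2721. P_a = ½ K_a γ H² ⇒ H = √(2P_a/(K_a γ)).
H = √(2×78.5/(0.2721×15.5)) = 6.101 m.

6.10 m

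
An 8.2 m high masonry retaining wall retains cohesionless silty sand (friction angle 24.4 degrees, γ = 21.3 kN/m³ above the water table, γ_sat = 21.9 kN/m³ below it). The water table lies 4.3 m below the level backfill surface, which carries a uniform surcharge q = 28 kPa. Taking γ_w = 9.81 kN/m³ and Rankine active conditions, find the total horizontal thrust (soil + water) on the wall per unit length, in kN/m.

438 kN/m

K_a = tan²(45° − φ/2) = 0.4153.
γ' = 21.9 − 9.81 = 12.09 kN/m³. h₂ = H − d_w = 3.9 m.
σ'_h: at surface K_a·q = 11.63; at WT K_a(q+γd_w) = 49.67; at base K_a(q+γd_w+γ'h₂) = 69.25 kPa.
P₁ = ½(11.63+49.67)×4.3 = 131.8; P₂ = ½(49.67+69.25)×3.9 = 231.9; P_w = ½γ_w h₂² = 74.61.
Total = 131.8+231.9+74.61 = 438.3 kN/m.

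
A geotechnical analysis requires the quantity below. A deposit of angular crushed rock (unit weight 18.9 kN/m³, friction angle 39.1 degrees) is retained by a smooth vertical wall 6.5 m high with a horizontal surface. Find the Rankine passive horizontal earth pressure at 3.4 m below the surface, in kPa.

284 kPa

K_p = (1 + sin φ)/(1 − sin φ) = 4.415.
σ_h = K_p γ z = 4.415 × 18.9 × 3.4 = 283.7 kPa.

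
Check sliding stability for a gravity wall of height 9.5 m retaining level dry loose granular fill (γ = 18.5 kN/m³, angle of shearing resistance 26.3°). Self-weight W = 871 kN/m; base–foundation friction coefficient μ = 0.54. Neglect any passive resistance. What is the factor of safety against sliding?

1.46

K_a = tan²(45° − 26.3°/2) = 0.3859.
P_a = ½K_aγH² = 0.5×0.3859×18.5×9.5² = 322.2 kN/m, acting at H/3 = 3.167 m above the base.
FS_sliding = μW / P_a = 0.54×871 / 322.2 = 1.460.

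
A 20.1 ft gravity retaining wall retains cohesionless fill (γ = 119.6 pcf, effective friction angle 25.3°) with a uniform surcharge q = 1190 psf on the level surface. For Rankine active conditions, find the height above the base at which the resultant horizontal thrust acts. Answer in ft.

K_a = 0.4012.
Triangular part P₁ = ½K_aγH² = 9693 at H/3 = 6.700 ft; rectangular part P₂ = K_a q H = 9596 at H/2 = 10.05 ft.
ȳ = (P₁·6.700 + P₂·10.05)/(P₁+P₂) = 8.367 ft.

8.37 ft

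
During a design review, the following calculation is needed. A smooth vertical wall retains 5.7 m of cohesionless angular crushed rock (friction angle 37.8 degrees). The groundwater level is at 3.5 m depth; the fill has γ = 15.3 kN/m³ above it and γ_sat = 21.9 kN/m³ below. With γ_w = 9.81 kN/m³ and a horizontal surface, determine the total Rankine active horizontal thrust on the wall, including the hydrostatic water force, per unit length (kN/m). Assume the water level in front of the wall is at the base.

81.5 kN/m

K_a = tan²(45° − φ/2) = 0.2400.
γ' = 21.9 − 9.81 = 12.09 kN/m³. Depth below WT = 2.2 m.
σ'_h at WT = K_a γ d_w = 12.85 kPa; at base = 12.85 + K_a γ' × 2.2 = 19.24 kPa.
P₁ (0–3.5 m) = ½×12.85×3.5 = 22.49. P₂ (3.5–5.7 m) = ½(12.85+19.24)×2.2 = 35.30.
P_w = ½ γ_w h₂² = 0.5×9.81×2.2² = 23.74. Total = 22.49+35.30+23.74 = 81.53 kN/m.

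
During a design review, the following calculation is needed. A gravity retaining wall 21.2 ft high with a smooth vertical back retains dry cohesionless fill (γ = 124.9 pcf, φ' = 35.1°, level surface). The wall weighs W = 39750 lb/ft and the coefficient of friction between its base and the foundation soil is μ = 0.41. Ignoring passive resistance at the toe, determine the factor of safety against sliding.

K_a = tan²(45° − 35.1°/2) = 0.2698.
P_a = ½K_aγH² = 0.5×0.2698×124.9×21.2² = 7574 lb/ft, acting at H/3 = 7.067 ft above the base.
FS_sliding = μW / P_a = 0.41×39750 / 7574 = 2.152.

2.15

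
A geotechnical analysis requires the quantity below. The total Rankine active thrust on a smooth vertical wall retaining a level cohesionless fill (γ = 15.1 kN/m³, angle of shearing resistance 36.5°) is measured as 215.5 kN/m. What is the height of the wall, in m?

10.6 m

K_a = 0.2541. P_a = ½ K_a γ H² ⇒ H = √(2P_a/(K_a γ)).
H = √(2×215.5/(0.2541×15.1)) = 10.60 m.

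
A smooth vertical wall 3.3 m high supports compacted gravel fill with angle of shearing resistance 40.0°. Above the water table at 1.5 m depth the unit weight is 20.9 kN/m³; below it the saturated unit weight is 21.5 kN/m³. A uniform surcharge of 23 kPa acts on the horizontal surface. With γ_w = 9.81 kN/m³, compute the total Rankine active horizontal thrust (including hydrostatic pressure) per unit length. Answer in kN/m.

K_a = tan²(45° − φ/2) = 0.2174.
γ' = 21.5 − 9.81 = 11.69 kN/m³. h₂ = H − d_w = 1.8 m.
σ'_h: at surface K_a·q = 5.001; at WT K_a(q+γd_w) = 11.82; at base K_a(q+γd_w+γ'h₂) = 16.39 kPa.
P₁ = ½(5.001+11.82)×1.5 = 12.61; P₂ = ½(11.82+16.39)×1.8 = 25.39; P_w = ½γ_w h₂² = 15.89.
Total = 12.61+25.39+15.89 = 53.90 kN/m.

53.9 kN/m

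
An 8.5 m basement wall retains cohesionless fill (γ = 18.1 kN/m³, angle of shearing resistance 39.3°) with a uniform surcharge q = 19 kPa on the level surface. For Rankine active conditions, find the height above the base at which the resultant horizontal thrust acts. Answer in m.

3.11 m

K_a = 0.2245.
Triangular part P₁ = ½K_aγH² = 146.8 at H/3 = 2.833 m; rectangular part P₂ = K_a q H = 36.25 at H/2 = 4.250 m.
ȳ = (P₁·2.833 + P₂·4.250)/(P₁+P₂) = 3.114 m.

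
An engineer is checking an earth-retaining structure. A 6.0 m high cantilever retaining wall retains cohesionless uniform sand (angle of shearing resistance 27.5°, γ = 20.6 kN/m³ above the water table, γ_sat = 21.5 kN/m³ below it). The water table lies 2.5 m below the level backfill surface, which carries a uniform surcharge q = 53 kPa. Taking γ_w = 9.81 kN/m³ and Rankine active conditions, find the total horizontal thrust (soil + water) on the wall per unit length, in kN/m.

K_a = tan²(45° − φ/2) = 0.3682.
γ' = 21.5 − 9.81 = 11.69 kN/m³. h₂ = H − d_w = 3.5 m.
σ'_h: at surface K_a·q = 19.52; at WT K_a(q+γd_w) = 38.48; at base K_a(q+γd_w+γ'h₂) = 53.55 kPa.
P₁ = ½(19.52+38.48)×2.5 = 72.49; P₂ = ½(38.48+53.55)×3.5 = 161.0; P_w = ½γ_w h₂² = 60.09.
Total = 72.49+161.0+60.09 = 293.6 kN/m.

294 kN/m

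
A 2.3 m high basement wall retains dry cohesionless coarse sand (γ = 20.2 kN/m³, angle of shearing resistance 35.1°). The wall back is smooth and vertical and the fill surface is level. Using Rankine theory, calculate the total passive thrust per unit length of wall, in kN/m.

198 kN/m

K_p = tan²(45° + φ/2) = 3.706.
P_p = ½ K_p γ H² = 0.5 × 3.706 × 20.2 × 2.3² = 198.0 kN/m.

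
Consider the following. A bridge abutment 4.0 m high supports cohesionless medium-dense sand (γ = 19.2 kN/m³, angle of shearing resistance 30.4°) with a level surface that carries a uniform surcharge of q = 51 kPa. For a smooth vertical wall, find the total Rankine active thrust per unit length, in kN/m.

117 kN/m

K_a = tan²(45° − φ/2) = 0.3280.
Soil triangle: ½ K_a γ H² = 0.5×0.3280×19.2×4.0² = 50.38 kN/m.
Surcharge rectangle: K_a q H = 0.3280×51×4.0 = 66.91 kN/m.
Total = 50.38 + 66.91 = 117.3 kN/m.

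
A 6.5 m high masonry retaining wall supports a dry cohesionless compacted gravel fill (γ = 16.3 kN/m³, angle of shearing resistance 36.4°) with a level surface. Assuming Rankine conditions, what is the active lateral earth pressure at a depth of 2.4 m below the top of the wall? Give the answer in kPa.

K_a = (1 − sin φ)/(1 + sin φ) = 0.2552.
σ_h = K_a γ z = 0.2552 × 16.3 × 2.4 = 9.982 kPa.

9.98 kPa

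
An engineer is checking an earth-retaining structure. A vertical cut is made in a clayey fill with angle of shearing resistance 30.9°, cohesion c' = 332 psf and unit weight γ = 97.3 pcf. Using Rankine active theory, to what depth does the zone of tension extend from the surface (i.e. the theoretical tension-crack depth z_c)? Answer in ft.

K_a = tan²(45° − 30.9°/2) = 0.3214; √K_a = 0.5669.
The active pressure is zero where K_a γ z = 2c√K_a, so z_c = 2c/(γ√K_a) = 2×332/(97.3×0.5669) = 12.04 ft.

12.0 ft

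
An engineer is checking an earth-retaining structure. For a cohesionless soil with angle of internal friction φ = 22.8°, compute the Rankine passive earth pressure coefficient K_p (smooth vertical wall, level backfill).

2.27

K_p = (1 + sin φ)/(1 − sin φ) = tan²(45° + 22.8°/2) = 2.265.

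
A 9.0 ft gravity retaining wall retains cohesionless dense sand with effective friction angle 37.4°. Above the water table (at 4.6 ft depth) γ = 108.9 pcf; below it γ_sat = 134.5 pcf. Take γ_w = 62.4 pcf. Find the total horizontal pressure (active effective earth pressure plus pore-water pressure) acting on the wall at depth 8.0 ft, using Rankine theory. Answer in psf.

394 psf

K_a = (1 − sin φ)/(1 + sin φ) = 0.2443.
γ' = 134.5 − 62.4 = 72.10 pcf.
Effective vertical stress at 8.0 ft: σ'_v = 108.9×4.6 + 72.10×3.40 = 746.1 psf.
σ'_h = K_a σ'_v = 0.2443 × 746.1 = 182.2 psf; u = γ_w × 3.40 = 212.2 psf.
Total σ_h = 182.2 + 212.2 = 394.4 psf.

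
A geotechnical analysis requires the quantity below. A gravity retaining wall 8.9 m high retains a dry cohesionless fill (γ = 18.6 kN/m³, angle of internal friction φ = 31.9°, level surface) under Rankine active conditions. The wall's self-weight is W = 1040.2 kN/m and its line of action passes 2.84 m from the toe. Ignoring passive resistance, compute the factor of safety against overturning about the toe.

K_a = tan²(45° − 31.9°/2) = 0.3085.
P_a = ½K_aγH² = 0.5×0.3085×18.6×8.9² = 227.3 kN/m, acting at H/3 = 2.967 m above the base.
Overturning moment M_o = P_a × H/3 = 227.3 × 2.967 = 674.3.
Resisting moment M_r = W × 2.84 = 1040.2 × 2.84 = 2954.
FS_overturning = M_r/M_o = 2954/674.3 = 4.381.

4.38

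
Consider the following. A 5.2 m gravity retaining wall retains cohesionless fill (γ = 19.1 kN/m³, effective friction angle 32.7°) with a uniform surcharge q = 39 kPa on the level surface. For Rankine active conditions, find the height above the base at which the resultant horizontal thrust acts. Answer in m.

2.11 m

K_a = 0.2985.
Triangular part P₁ = ½K_aγH² = 77.08 at H/3 = 1.733 m; rectangular part P₂ = K_a q H = 60.54 at H/2 = 2.600 m.
ȳ = (P₁·1.733 + P₂·2.600)/(P₁+P₂) = 2.115 m.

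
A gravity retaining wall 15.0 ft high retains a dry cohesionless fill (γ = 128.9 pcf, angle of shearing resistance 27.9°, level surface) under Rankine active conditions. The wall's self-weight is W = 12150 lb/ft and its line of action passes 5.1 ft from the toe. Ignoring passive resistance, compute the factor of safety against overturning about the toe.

K_a = tan²(45° − 27.9°/2) = 0.3625.
P_a = ½K_aγH² = 0.5×0.3625×128.9×15.0² = 5256 lb/ft, acting at H/3 = 5.000 ft above the base.
Overturning moment M_o = P_a × H/3 = 5256 × 5.000 = 26280.
Resisting moment M_r = W × 5.1 = 12150 × 5.1 = 61960.
FS_overturning = M_r/M_o = 61960/26280 = 2.358.

2.36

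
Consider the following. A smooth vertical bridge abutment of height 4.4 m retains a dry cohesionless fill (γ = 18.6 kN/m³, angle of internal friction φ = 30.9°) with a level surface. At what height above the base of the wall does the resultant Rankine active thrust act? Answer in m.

K_a = 0.3214.
The pressure distribution is triangular, so the resultant acts at H/3 above the base = 4.4/3 = 1.467 m.

1.47 m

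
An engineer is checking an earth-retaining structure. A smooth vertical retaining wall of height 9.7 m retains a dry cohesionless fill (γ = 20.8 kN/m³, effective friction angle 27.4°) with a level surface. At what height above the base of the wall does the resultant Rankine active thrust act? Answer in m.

K_a = 0.3697.
The pressure distribution is triangular, so the resultant acts at H/3 above the base = 9.7/3 = 3.233 m.

3.23 m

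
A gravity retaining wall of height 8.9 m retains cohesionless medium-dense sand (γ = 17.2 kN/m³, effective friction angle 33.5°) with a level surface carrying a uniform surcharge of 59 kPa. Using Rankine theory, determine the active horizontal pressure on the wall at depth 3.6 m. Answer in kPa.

34.9 kPa

K_a = (1 − sin φ)/(1 + sin φ) = 0.2887.
σ_v = γz + q = 17.2 × 3.6 + 59 = 120.9 kPa.
σ_h = K_a σ_v = 0.2887 × 120.9 = 34.91 kPa.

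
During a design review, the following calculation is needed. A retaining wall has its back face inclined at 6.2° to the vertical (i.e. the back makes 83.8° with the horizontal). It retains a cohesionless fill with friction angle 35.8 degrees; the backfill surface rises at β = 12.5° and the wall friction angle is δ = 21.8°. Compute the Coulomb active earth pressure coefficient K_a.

K_a = sin²(α+φ) / [sin²α · sin(α−δ) · (1 + √{sin(φ+δ)sin(φ−β) / (sin(α−δ)sin(α+β))})²].
With α = 83.8°, φ = 35.8°, δ = 21.8°, β = 12.5°: K_a = 0.3314.

0.331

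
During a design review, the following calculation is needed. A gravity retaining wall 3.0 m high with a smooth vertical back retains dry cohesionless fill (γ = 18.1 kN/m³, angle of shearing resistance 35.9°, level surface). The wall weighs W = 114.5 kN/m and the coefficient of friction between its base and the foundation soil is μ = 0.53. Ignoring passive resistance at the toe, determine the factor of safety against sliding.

2.86

K_a = tan²(45° − 35.9°/2) = 0.2607.
P_a = ½K_aγH² = 0.5×0.2607×18.1×3.0² = 21.24 kN/m, acting at H/3 = 1.000 m above the base.
FS_sliding = μW / P_a = 0.53×114.5 / 21.24 = 2.857.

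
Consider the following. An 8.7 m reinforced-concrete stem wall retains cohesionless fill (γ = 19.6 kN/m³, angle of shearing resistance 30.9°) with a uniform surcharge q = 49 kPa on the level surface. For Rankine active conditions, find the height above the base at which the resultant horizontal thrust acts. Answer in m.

3.43 m

K_a = 0.3214.
Triangular part P₁ = ½K_aγH² = 238.4 at H/3 = 2.900 m; rectangular part P₂ = K_a q H = 137.0 at H/2 = 4.350 m.
ȳ = (P₁·2.900 + P₂·4.350)/(P₁+P₂) = 3.429 m.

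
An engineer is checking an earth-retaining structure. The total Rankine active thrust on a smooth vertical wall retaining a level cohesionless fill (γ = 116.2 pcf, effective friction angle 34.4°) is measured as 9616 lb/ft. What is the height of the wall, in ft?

24.4 ft

K_a = 0.2780. P_a = ½ K_a γ H² ⇒ H = √(2P_a/(K_a γ)).
H = √(2×9616/(0.2780×116.2)) = 24.40 ft.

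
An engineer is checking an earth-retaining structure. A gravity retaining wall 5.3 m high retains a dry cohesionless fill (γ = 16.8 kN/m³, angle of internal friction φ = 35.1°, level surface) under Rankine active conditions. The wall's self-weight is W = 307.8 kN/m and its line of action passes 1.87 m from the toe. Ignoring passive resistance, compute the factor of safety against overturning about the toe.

K_a = tan²(45° − 35.1°/2) = 0.2698.
P_a = ½K_aγH² = 0.5×0.2698×16.8×5.3² = 63.67 kN/m, acting at H/3 = 1.767 m above the base.
Overturning moment M_o = P_a × H/3 = 63.67 × 1.767 = 112.5.
Resisting moment M_r = W × 1.87 = 307.8 × 1.87 = 575.6.
FS_overturning = M_r/M_o = 575.6/112.5 = 5.117.

5.12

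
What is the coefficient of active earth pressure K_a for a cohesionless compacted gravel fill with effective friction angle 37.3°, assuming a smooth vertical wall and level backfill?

0.245

K_a = tan²(45° − φ/2) = tan²(26.35°) = 0.2453.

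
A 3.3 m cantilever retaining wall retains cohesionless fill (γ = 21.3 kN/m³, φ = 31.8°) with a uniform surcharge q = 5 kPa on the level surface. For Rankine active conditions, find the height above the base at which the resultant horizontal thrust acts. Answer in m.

K_a = 0.3098.
Triangular part P₁ = ½K_aγH² = 35.93 at H/3 = 1.100 m; rectangular part P₂ = K_a q H = 5.112 at H/2 = 1.650 m.
ȳ = (P₁·1.100 + P₂·1.650)/(P₁+P₂) = 1.169 m.

1.17 m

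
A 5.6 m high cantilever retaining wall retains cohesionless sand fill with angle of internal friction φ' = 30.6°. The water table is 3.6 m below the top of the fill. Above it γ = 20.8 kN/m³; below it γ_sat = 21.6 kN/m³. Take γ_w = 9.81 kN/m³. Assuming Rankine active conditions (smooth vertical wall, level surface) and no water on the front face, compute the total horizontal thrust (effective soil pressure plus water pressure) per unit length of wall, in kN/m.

120 kN/m

K_a = tan²(45° − φ/2) = 0.3253.
γ' = 21.6 − 9.81 = 11.79 kN/m³. Depth below WT = 2.0 m.
σ'_h at WT = K_a γ d_w = 24.36 kPa; at base = 24.36 + K_a γ' × 2.0 = 32.03 kPa.
P₁ (0–3.6 m) = ½×24.36×3.6 = 43.85. P₂ (3.6–5.6 m) = ½(24.36+32.03)×2.0 = 56.40.
P_w = ½ γ_w h₂² = 0.5×9.81×2.0² = 19.62. Total = 43.85+56.40+19.62 = 119.9 kN/m.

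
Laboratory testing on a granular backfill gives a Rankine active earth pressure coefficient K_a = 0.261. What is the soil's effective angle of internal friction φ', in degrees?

35.9°

K_a = tan²(45° − φ/2) ⇒ 45° − φ/2 = arctan(√0.261) = 27.06°.
φ = 2(45° − 27.06°) = 35.88°.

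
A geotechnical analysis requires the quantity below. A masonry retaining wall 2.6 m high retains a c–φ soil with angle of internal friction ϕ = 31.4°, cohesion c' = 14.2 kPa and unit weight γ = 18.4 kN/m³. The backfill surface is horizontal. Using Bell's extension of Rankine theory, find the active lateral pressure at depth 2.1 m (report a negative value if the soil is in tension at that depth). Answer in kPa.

-3.77 kPa

K_a = (1 − sin φ)/(1 + sin φ) = 0.3149.
σ_a = K_a γ z − 2c√K_a = 0.3149×18.4×2.1 − 2×14.2×0.5612 = -3.769 kPa.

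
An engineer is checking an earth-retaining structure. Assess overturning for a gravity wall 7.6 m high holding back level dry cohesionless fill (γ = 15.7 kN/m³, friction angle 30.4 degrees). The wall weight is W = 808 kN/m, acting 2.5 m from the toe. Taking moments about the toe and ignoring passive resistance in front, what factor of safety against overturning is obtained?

5.36

K_a = tan²(45° − 30.4°/2) = 0.3280.
P_a = ½K_aγH² = 0.5×0.3280×15.7×7.6² = 148.7 kN/m, acting at H/3 = 2.533 m above the base.
Overturning moment M_o = P_a × H/3 = 148.7 × 2.533 = 376.7.
Resisting moment M_r = W × 2.5 = 808 × 2.5 = 2020.
FS_overturning = M_r/M_o = 2020/376.7 = 5.362.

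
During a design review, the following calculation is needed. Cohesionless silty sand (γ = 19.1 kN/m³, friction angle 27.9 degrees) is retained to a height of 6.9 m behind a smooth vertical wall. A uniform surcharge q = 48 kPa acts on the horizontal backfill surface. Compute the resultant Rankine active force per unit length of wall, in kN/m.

K_a = tan²(45° − φ/2) = 0.3625.
Soil triangle: ½ K_a γ H² = 0.5×0.3625×19.1×6.9² = 164.8 kN/m.
Surcharge rectangle: K_a q H = 0.3625×48×6.9 = 120.0 kN/m.
Total = 164.8 + 120.0 = 284.9 kN/m.

285 kN/m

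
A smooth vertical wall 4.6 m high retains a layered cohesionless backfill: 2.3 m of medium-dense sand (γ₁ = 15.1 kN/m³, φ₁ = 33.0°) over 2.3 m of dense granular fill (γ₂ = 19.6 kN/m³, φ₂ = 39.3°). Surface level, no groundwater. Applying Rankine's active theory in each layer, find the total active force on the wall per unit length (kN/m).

K_a1 = tan²(45°−33.0°/2) = 0.2948; K_a2 = tan²(45°−39.3°/2) = 0.2245.
Layer 1: σ at base = K_a1 γ₁ h₁ = 10.24 kPa; P₁ = ½×10.24×2.3 = 11.77.
Layer 2: σ_v at top = γ₁h₁ = 34.73; σ_h top = K_a2×34.73 = 7.795; σ_h base = K_a2×(34.73+19.6×2.3) = 17.91.
P₂ = ½(7.795+17.91)×2.3 = 29.57. Total P_a = 11.77+29.57 = 41.34 kN/m.

41.3 kN/m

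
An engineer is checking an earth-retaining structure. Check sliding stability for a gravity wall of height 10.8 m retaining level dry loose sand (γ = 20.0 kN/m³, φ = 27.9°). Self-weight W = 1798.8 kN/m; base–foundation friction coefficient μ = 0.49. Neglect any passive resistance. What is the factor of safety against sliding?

K_a = tan²(45° − 27.9°/2) = 0.3625.
P_a = ½K_aγH² = 0.5×0.3625×20.0×10.8² = 422.8 kN/m, acting at H/3 = 3.600 m above the base.
FS_sliding = μW / P_a = 0.49×1798.8 / 422.8 = 2.085.

2.08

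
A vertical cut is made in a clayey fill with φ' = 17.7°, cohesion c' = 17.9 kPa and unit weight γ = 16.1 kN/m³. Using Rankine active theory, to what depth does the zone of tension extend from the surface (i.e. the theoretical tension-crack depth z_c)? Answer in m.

3.04 m

K_a = tan²(45° − 17.7°/2) = 0.5337; √K_a = 0.7306.
The active pressure is zero where K_a γ z = 2c√K_a, so z_c = 2c/(γ√K_a) = 2×17.9/(16.1×0.7306) = 3.044 m.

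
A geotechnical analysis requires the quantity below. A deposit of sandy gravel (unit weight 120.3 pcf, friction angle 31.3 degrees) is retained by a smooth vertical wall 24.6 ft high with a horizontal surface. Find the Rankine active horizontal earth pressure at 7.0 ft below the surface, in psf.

266 psf

K_a = (1 − sin φ)/(1 + sin φ) = 0.3162.
σ_h = K_a γ z = 0.3162 × 120.3 × 7.0 = 266.3 psf.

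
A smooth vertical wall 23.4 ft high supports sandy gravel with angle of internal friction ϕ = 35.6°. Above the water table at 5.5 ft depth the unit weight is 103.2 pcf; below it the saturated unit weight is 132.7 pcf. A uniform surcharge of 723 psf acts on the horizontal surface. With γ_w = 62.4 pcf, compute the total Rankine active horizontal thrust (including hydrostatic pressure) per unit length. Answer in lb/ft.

K_a = tan²(45° − φ/2) = 0.2641.
γ' = 132.7 − 62.4 = 70.30 pcf. h₂ = H − d_w = 17.9 ft.
σ'_h: at surface K_a·q = 191.0; at WT K_a(q+γd_w) = 340.9; at base K_a(q+γd_w+γ'h₂) = 673.2 psf.
P₁ = ½(191.0+340.9)×5.5 = 1463; P₂ = ½(340.9+673.2)×17.9 = 9076; P_w = ½γ_w h₂² = 9997.
Total = 1463+9076+9997 = 20540 lb/ft.

20500 lb/ft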